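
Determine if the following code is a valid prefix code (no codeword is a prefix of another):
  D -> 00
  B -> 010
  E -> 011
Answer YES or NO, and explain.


Checking each pair (does one codeword prefix another?):
  D='00' vs B='010': no prefix
  D='00' vs E='011': no prefix
  B='010' vs D='00': no prefix
  B='010' vs E='011': no prefix
  E='011' vs D='00': no prefix
  E='011' vs B='010': no prefix
No violation found over all pairs.

YES -- this is a valid prefix code. No codeword is a prefix of any other codeword.


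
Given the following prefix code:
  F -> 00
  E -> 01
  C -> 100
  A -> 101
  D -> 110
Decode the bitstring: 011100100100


Decoding step by step:
Bits 01 -> E
Bits 110 -> D
Bits 01 -> E
Bits 00 -> F
Bits 100 -> C


Decoded message: EDEFC


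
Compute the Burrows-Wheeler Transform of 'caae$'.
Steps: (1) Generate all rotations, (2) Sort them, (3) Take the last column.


Rotations (sorted):
  0: $caae -> last char: e
  1: aae$c -> last char: c
  2: ae$ca -> last char: a
  3: caae$ -> last char: $
  4: e$caa -> last char: a


BWT = eca$a


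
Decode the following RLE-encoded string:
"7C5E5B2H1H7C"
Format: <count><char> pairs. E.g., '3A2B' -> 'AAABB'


Expanding each <count><char> pair:
  7C -> 'CCCCCCC'
  5E -> 'EEEEE'
  5B -> 'BBBBB'
  2H -> 'HH'
  1H -> 'H'
  7C -> 'CCCCCCC'

Decoded = CCCCCCCEEEEEBBBBBHHHCCCCCCC


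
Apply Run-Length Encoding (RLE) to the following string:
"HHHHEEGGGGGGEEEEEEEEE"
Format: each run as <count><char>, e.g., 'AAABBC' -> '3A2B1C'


Scanning runs left to right:
  i=0: run of 'H' x 4 -> '4H'
  i=4: run of 'E' x 2 -> '2E'
  i=6: run of 'G' x 6 -> '6G'
  i=12: run of 'E' x 9 -> '9E'

RLE = 4H2E6G9E


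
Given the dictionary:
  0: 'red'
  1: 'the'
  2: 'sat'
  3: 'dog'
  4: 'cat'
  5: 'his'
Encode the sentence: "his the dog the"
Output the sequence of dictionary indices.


Look up each word in the dictionary:
  'his' -> 5
  'the' -> 1
  'dog' -> 3
  'the' -> 1

Encoded: [5, 1, 3, 1]


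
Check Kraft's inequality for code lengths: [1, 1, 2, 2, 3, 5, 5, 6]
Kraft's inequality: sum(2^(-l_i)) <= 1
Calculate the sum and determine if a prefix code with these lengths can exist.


Sum = 2^(-1) + 2^(-1) + 2^(-2) + 2^(-2) + 2^(-3) + 2^(-5) + 2^(-5) + 2^(-6)
    = 0.5 + 0.5 + 0.25 + 0.25 + 0.125 + 0.03125 + 0.03125 + 0.015625
    = 109/64 = 1.703125
Since 1.703125 > 1, Kraft's inequality is NOT satisfied.
A prefix code with these lengths CANNOT exist.

Kraft sum = 1.703125. Not satisfied.


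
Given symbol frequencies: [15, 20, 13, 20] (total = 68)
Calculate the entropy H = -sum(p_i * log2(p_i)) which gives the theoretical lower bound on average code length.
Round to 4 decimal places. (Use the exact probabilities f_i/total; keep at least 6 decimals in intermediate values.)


Per-symbol terms -p_i * log2(p_i) with p_i = f_i/68:
  p = 15/68 = 0.220588: log2(p) = -2.180572, -p*log2(p) = 0.481009
  p = 20/68 = 0.294118: log2(p) = -1.765535, -p*log2(p) = 0.519275
  p = 13/68 = 0.191176: log2(p) = -2.387023, -p*log2(p) = 0.456343
  p = 20/68 = 0.294118: log2(p) = -1.765535, -p*log2(p) = 0.519275
H = 0.481009 + 0.519275 + 0.456343 + 0.519275 = 1.975902

H = 1.9759 bits/symbol


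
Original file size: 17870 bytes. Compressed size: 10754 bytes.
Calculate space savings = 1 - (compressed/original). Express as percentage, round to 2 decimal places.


ratio = compressed/original = 10754/17870 = 0.601791
savings = 1 - ratio = 1 - 0.601791 = 0.398209
as a percentage: 0.398209 * 100 = 39.82%

Space savings = 1 - 10754/17870 = 39.82%


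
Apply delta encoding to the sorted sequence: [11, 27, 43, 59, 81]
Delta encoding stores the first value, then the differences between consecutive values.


First value: 11
Deltas:
  27 - 11 = 16
  43 - 27 = 16
  59 - 43 = 16
  81 - 59 = 22


Delta encoded: [11, 16, 16, 16, 22]


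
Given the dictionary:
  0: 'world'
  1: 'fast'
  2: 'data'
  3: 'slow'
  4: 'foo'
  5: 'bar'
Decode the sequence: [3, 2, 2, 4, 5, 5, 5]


Look up each index in the dictionary:
  3 -> 'slow'
  2 -> 'data'
  2 -> 'data'
  4 -> 'foo'
  5 -> 'bar'
  5 -> 'bar'
  5 -> 'bar'

Decoded: "slow data data foo bar bar bar"


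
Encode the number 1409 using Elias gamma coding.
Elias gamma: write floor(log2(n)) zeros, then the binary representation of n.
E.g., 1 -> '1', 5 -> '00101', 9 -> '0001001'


num_bits = floor(log2(1409)) + 1 = 11
leading_zeros = num_bits - 1 = 10
binary(1409) = 10110000001

Elias gamma(1409) = '0000000000' + '10110000001' = 000000000010110000001 (21 bits)


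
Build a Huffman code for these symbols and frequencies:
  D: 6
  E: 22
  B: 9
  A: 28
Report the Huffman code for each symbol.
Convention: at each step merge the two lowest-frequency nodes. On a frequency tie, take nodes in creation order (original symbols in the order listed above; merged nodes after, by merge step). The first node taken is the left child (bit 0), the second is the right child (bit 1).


Huffman tree construction:
Step 1: Merge D(6) + B(9) = 15
Step 2: Merge (D+B)(15) + E(22) = 37
Step 3: Merge A(28) + ((D+B)+E)(37) = 65
Read each symbol's code off the tree from the root (left child = 0, right child = 1).

Codes:
  D: 100 (length 3)
  E: 11 (length 2)
  B: 101 (length 3)
  A: 0 (length 1)
Average code length: 117/65 = 1.8000 bits/symbol


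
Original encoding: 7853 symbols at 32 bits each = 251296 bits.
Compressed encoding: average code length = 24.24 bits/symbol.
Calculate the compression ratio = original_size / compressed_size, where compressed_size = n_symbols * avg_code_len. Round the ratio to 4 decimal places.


original_size = n_symbols * orig_bits = 7853 * 32 = 251296 bits
compressed_size = n_symbols * avg_code_len = 7853 * 24.24 = 190356.72 bits
ratio = original_size / compressed_size = 251296 / 190356.72 = 1.3201

Compression ratio = 1.3201


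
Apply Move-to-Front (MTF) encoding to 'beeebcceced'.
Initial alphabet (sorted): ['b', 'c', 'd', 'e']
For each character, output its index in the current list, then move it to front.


MTF encoding:
'b': index 0 in ['b', 'c', 'd', 'e'] -> ['b', 'c', 'd', 'e']
'e': index 3 in ['b', 'c', 'd', 'e'] -> ['e', 'b', 'c', 'd']
'e': index 0 in ['e', 'b', 'c', 'd'] -> ['e', 'b', 'c', 'd']
'e': index 0 in ['e', 'b', 'c', 'd'] -> ['e', 'b', 'c', 'd']
'b': index 1 in ['e', 'b', 'c', 'd'] -> ['b', 'e', 'c', 'd']
'c': index 2 in ['b', 'e', 'c', 'd'] -> ['c', 'b', 'e', 'd']
'c': index 0 in ['c', 'b', 'e', 'd'] -> ['c', 'b', 'e', 'd']
'e': index 2 in ['c', 'b', 'e', 'd'] -> ['e', 'c', 'b', 'd']
'c': index 1 in ['e', 'c', 'b', 'd'] -> ['c', 'e', 'b', 'd']
'e': index 1 in ['c', 'e', 'b', 'd'] -> ['e', 'c', 'b', 'd']
'd': index 3 in ['e', 'c', 'b', 'd'] -> ['d', 'e', 'c', 'b']


Output: [0, 3, 0, 0, 1, 2, 0, 2, 1, 1, 3]


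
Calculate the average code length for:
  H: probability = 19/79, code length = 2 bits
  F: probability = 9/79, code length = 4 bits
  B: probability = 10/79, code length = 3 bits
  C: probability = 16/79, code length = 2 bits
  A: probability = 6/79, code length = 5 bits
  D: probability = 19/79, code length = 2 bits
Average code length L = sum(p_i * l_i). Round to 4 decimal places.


Weighted contributions p_i * l_i:
  H: (19/79) * 2 = 38/79
  F: (9/79) * 4 = 36/79
  B: (10/79) * 3 = 30/79
  C: (16/79) * 2 = 32/79
  A: (6/79) * 5 = 30/79
  D: (19/79) * 2 = 38/79
Sum = (38 + 36 + 30 + 32 + 30 + 38)/79 = 204/79

L = 204/79 = 2.5823 bits/symbol


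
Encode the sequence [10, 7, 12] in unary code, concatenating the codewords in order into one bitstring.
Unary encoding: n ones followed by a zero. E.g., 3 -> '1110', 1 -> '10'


Encode each number as n ones followed by a terminating 0:
  10 -> 11111111110 (11 bits)
  7 -> 11111110 (8 bits)
  12 -> 1111111111110 (13 bits)
Total length = 11 + 8 + 13 = 32 bits.

Unary([10, 7, 12]) = 11111111110111111101111111111110 (32 bits)


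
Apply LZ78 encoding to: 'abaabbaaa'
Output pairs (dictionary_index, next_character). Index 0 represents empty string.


LZ78 encoding steps:
Dictionary: {0: ''}
Step 1: w='' (idx 0), next='a' -> output (0, 'a'), add 'a' as idx 1
Step 2: w='' (idx 0), next='b' -> output (0, 'b'), add 'b' as idx 2
Step 3: w='a' (idx 1), next='a' -> output (1, 'a'), add 'aa' as idx 3
Step 4: w='b' (idx 2), next='b' -> output (2, 'b'), add 'bb' as idx 4
Step 5: w='aa' (idx 3), next='a' -> output (3, 'a'), add 'aaa' as idx 5


Encoded: [(0, 'a'), (0, 'b'), (1, 'a'), (2, 'b'), (3, 'a')]


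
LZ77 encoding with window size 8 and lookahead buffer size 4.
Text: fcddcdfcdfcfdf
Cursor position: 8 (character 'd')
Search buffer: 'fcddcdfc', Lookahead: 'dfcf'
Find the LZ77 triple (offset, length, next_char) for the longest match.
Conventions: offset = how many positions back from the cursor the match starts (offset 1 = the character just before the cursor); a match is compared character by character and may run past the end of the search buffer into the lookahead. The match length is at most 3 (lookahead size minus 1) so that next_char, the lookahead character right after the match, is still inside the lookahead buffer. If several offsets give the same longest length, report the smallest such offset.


Try each offset into the search buffer:
  offset=1 (pos 7, char 'c'): match length 0
  offset=2 (pos 6, char 'f'): match length 0
  offset=3 (pos 5, char 'd'): match length 3
  offset=4 (pos 4, char 'c'): match length 0
  offset=5 (pos 3, char 'd'): match length 1
  offset=6 (pos 2, char 'd'): match length 1
  offset=7 (pos 1, char 'c'): match length 0
  offset=8 (pos 0, char 'f'): match length 0
Longest match has length 3 at offset 3.
next_char = character at position 8 + 3 = 11 -> 'f'

Best match: offset=3, length=3 (matching 'dfc' starting at position 5)
LZ77 triple: (3, 3, 'f')


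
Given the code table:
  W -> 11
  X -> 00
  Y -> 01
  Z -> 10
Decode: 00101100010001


Decoding:
00 -> X
10 -> Z
11 -> W
00 -> X
01 -> Y
00 -> X
01 -> Y


Result: XZWXYXY


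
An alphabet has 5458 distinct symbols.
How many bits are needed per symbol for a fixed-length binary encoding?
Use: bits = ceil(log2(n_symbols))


log2(5458) = 12.4142
Bracket: 2^12 = 4096 < 5458 <= 2^13 = 8192
So ceil(log2(5458)) = 13

bits = ceil(log2(5458)) = ceil(12.4142) = 13 bits


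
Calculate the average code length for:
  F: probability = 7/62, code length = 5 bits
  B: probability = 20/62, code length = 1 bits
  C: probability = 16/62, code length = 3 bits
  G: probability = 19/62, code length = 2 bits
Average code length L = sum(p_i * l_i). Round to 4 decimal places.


Weighted contributions p_i * l_i:
  F: (7/62) * 5 = 35/62
  B: (20/62) * 1 = 20/62
  C: (16/62) * 3 = 48/62
  G: (19/62) * 2 = 38/62
Sum = (35 + 20 + 48 + 38)/62 = 141/62

L = 141/62 = 2.2742 bits/symbol


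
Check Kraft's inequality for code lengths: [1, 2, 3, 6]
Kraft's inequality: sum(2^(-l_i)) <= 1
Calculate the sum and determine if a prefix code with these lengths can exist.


Sum = 2^(-1) + 2^(-2) + 2^(-3) + 2^(-6)
    = 0.5 + 0.25 + 0.125 + 0.015625
    = 57/64 = 0.890625
Since 0.890625 <= 1, Kraft's inequality IS satisfied.
A prefix code with these lengths CAN exist.

Kraft sum = 0.890625. Satisfied.


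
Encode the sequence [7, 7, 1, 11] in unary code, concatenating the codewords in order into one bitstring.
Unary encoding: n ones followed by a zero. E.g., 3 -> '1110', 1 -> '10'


Encode each number as n ones followed by a terminating 0:
  7 -> 11111110 (8 bits)
  7 -> 11111110 (8 bits)
  1 -> 10 (2 bits)
  11 -> 111111111110 (12 bits)
Total length = 8 + 8 + 2 + 12 = 30 bits.

Unary([7, 7, 1, 11]) = 111111101111111010111111111110 (30 bits)


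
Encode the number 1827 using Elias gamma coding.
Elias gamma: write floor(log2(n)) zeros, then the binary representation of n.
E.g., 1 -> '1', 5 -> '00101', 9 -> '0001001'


num_bits = floor(log2(1827)) + 1 = 11
leading_zeros = num_bits - 1 = 10
binary(1827) = 11100100011

Elias gamma(1827) = '0000000000' + '11100100011' = 000000000011100100011 (21 bits)


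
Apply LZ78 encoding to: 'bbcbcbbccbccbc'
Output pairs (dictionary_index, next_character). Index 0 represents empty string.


LZ78 encoding steps:
Dictionary: {0: ''}
Step 1: w='' (idx 0), next='b' -> output (0, 'b'), add 'b' as idx 1
Step 2: w='b' (idx 1), next='c' -> output (1, 'c'), add 'bc' as idx 2
Step 3: w='bc' (idx 2), next='b' -> output (2, 'b'), add 'bcb' as idx 3
Step 4: w='bc' (idx 2), next='c' -> output (2, 'c'), add 'bcc' as idx 4
Step 5: w='bcc' (idx 4), next='b' -> output (4, 'b'), add 'bccb' as idx 5
Step 6: w='' (idx 0), next='c' -> output (0, 'c'), add 'c' as idx 6


Encoded: [(0, 'b'), (1, 'c'), (2, 'b'), (2, 'c'), (4, 'b'), (0, 'c')]


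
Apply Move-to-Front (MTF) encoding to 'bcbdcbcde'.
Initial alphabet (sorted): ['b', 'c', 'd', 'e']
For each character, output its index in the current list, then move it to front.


MTF encoding:
'b': index 0 in ['b', 'c', 'd', 'e'] -> ['b', 'c', 'd', 'e']
'c': index 1 in ['b', 'c', 'd', 'e'] -> ['c', 'b', 'd', 'e']
'b': index 1 in ['c', 'b', 'd', 'e'] -> ['b', 'c', 'd', 'e']
'd': index 2 in ['b', 'c', 'd', 'e'] -> ['d', 'b', 'c', 'e']
'c': index 2 in ['d', 'b', 'c', 'e'] -> ['c', 'd', 'b', 'e']
'b': index 2 in ['c', 'd', 'b', 'e'] -> ['b', 'c', 'd', 'e']
'c': index 1 in ['b', 'c', 'd', 'e'] -> ['c', 'b', 'd', 'e']
'd': index 2 in ['c', 'b', 'd', 'e'] -> ['d', 'c', 'b', 'e']
'e': index 3 in ['d', 'c', 'b', 'e'] -> ['e', 'd', 'c', 'b']


Output: [0, 1, 1, 2, 2, 2, 1, 2, 3]


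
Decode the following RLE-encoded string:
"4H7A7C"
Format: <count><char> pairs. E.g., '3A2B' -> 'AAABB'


Expanding each <count><char> pair:
  4H -> 'HHHH'
  7A -> 'AAAAAAA'
  7C -> 'CCCCCCC'

Decoded = HHHHAAAAAAACCCCCCC


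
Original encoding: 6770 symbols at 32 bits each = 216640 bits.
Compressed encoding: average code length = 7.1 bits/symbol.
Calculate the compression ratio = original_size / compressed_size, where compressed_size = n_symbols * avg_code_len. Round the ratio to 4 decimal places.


original_size = n_symbols * orig_bits = 6770 * 32 = 216640 bits
compressed_size = n_symbols * avg_code_len = 6770 * 7.1 = 48067.0 bits
ratio = original_size / compressed_size = 216640 / 48067.0 = 4.507

Compression ratio = 4.507


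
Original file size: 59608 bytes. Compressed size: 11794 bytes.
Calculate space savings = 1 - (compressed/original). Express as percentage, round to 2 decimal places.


ratio = compressed/original = 11794/59608 = 0.197859
savings = 1 - ratio = 1 - 0.197859 = 0.802141
as a percentage: 0.802141 * 100 = 80.21%

Space savings = 1 - 11794/59608 = 80.21%


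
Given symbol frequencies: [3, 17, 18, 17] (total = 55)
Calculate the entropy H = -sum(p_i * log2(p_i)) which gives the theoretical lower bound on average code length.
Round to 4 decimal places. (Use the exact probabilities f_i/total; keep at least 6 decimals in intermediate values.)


Per-symbol terms -p_i * log2(p_i) with p_i = f_i/55:
  p = 3/55 = 0.054545: log2(p) = -4.196397, -p*log2(p) = 0.228894
  p = 17/55 = 0.309091: log2(p) = -1.693897, -p*log2(p) = 0.523568
  p = 18/55 = 0.327273: log2(p) = -1.611435, -p*log2(p) = 0.527379
  p = 17/55 = 0.309091: log2(p) = -1.693897, -p*log2(p) = 0.523568
H = 0.228894 + 0.523568 + 0.527379 + 0.523568 = 1.803409

H = 1.8034 bits/symbol


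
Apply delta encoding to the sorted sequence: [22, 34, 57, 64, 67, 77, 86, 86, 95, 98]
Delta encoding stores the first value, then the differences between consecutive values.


First value: 22
Deltas:
  34 - 22 = 12
  57 - 34 = 23
  64 - 57 = 7
  67 - 64 = 3
  77 - 67 = 10
  86 - 77 = 9
  86 - 86 = 0
  95 - 86 = 9
  98 - 95 = 3


Delta encoded: [22, 12, 23, 7, 3, 10, 9, 0, 9, 3]


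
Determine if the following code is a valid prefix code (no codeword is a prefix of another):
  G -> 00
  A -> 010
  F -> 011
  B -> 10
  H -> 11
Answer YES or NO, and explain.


Checking each pair (does one codeword prefix another?):
  G='00' vs A='010': no prefix
  G='00' vs F='011': no prefix
  G='00' vs B='10': no prefix
  G='00' vs H='11': no prefix
  A='010' vs G='00': no prefix
  A='010' vs F='011': no prefix
  A='010' vs B='10': no prefix
  A='010' vs H='11': no prefix
  F='011' vs G='00': no prefix
  F='011' vs A='010': no prefix
  F='011' vs B='10': no prefix
  F='011' vs H='11': no prefix
  B='10' vs G='00': no prefix
  B='10' vs A='010': no prefix
  B='10' vs F='011': no prefix
  B='10' vs H='11': no prefix
  H='11' vs G='00': no prefix
  H='11' vs A='010': no prefix
  H='11' vs F='011': no prefix
  H='11' vs B='10': no prefix
No violation found over all pairs.

YES -- this is a valid prefix code. No codeword is a prefix of any other codeword.


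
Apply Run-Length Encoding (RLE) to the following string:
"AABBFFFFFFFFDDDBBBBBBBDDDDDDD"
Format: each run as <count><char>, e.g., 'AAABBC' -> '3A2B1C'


Scanning runs left to right:
  i=0: run of 'A' x 2 -> '2A'
  i=2: run of 'B' x 2 -> '2B'
  i=4: run of 'F' x 8 -> '8F'
  i=12: run of 'D' x 3 -> '3D'
  i=15: run of 'B' x 7 -> '7B'
  i=22: run of 'D' x 7 -> '7D'

RLE = 2A2B8F3D7B7D


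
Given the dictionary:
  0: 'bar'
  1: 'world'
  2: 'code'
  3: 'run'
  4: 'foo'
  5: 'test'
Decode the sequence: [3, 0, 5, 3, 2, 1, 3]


Look up each index in the dictionary:
  3 -> 'run'
  0 -> 'bar'
  5 -> 'test'
  3 -> 'run'
  2 -> 'code'
  1 -> 'world'
  3 -> 'run'

Decoded: "run bar test run code world run"


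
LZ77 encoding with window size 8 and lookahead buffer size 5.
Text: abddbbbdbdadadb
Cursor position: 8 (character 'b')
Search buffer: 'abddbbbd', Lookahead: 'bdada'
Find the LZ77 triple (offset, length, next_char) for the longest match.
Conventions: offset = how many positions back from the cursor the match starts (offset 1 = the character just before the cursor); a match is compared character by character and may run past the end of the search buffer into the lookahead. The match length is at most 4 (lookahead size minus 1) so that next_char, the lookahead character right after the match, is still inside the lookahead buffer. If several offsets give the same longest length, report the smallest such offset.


Try each offset into the search buffer:
  offset=1 (pos 7, char 'd'): match length 0
  offset=2 (pos 6, char 'b'): match length 2
  offset=3 (pos 5, char 'b'): match length 1
  offset=4 (pos 4, char 'b'): match length 1
  offset=5 (pos 3, char 'd'): match length 0
  offset=6 (pos 2, char 'd'): match length 0
  offset=7 (pos 1, char 'b'): match length 2
  offset=8 (pos 0, char 'a'): match length 0
Longest match has length 2, found at offsets 2, 7; take the smallest, offset 2.
next_char = character at position 8 + 2 = 10 -> 'a'

Best match: offset=2, length=2 (matching 'bd' starting at position 6)
LZ77 triple: (2, 2, 'a')


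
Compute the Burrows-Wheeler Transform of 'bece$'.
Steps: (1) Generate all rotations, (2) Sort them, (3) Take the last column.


Rotations (sorted):
  0: $bece -> last char: e
  1: bece$ -> last char: $
  2: ce$be -> last char: e
  3: e$bec -> last char: c
  4: ece$b -> last char: b


BWT = e$ecb


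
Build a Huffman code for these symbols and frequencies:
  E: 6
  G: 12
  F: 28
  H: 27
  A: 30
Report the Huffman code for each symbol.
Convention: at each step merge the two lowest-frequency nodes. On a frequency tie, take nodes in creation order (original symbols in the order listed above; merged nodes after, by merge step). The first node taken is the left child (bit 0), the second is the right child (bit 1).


Huffman tree construction:
Step 1: Merge E(6) + G(12) = 18
Step 2: Merge (E+G)(18) + H(27) = 45
Step 3: Merge F(28) + A(30) = 58
Step 4: Merge ((E+G)+H)(45) + (F+A)(58) = 103
Read each symbol's code off the tree from the root (left child = 0, right child = 1).

Codes:
  E: 000 (length 3)
  G: 001 (length 3)
  F: 10 (length 2)
  H: 01 (length 2)
  A: 11 (length 2)
Average code length: 224/103 = 2.1748 bits/symbol


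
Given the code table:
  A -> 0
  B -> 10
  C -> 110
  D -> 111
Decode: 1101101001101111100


Decoding:
110 -> C
110 -> C
10 -> B
0 -> A
110 -> C
111 -> D
110 -> C
0 -> A


Result: CCBACDCA


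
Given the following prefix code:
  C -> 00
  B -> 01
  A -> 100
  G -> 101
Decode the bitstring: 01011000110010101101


Decoding step by step:
Bits 01 -> B
Bits 01 -> B
Bits 100 -> A
Bits 01 -> B
Bits 100 -> A
Bits 101 -> G
Bits 01 -> B
Bits 101 -> G


Decoded message: BBABAGBG


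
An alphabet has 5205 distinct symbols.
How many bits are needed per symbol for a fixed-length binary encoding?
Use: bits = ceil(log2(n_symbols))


log2(5205) = 12.3457
Bracket: 2^12 = 4096 < 5205 <= 2^13 = 8192
So ceil(log2(5205)) = 13

bits = ceil(log2(5205)) = ceil(12.3457) = 13 bits


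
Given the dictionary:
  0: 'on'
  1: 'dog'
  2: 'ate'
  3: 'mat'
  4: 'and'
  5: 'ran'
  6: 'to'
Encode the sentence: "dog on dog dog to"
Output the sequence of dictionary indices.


Look up each word in the dictionary:
  'dog' -> 1
  'on' -> 0
  'dog' -> 1
  'dog' -> 1
  'to' -> 6

Encoded: [1, 0, 1, 1, 6]


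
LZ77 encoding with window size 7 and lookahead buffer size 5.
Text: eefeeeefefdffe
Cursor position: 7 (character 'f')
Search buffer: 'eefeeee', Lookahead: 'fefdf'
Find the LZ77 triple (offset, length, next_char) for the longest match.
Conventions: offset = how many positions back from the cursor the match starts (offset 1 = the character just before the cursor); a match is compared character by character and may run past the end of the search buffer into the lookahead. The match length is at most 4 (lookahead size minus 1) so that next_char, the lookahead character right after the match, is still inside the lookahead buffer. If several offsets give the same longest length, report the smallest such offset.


Try each offset into the search buffer:
  offset=1 (pos 6, char 'e'): match length 0
  offset=2 (pos 5, char 'e'): match length 0
  offset=3 (pos 4, char 'e'): match length 0
  offset=4 (pos 3, char 'e'): match length 0
  offset=5 (pos 2, char 'f'): match length 2
  offset=6 (pos 1, char 'e'): match length 0
  offset=7 (pos 0, char 'e'): match length 0
Longest match has length 2 at offset 5.
next_char = character at position 7 + 2 = 9 -> 'f'

Best match: offset=5, length=2 (matching 'fe' starting at position 2)
LZ77 triple: (5, 2, 'f')


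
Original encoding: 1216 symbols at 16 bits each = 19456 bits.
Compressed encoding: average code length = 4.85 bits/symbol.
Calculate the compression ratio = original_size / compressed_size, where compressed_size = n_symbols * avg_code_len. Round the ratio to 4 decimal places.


original_size = n_symbols * orig_bits = 1216 * 16 = 19456 bits
compressed_size = n_symbols * avg_code_len = 1216 * 4.85 = 5897.6 bits
ratio = original_size / compressed_size = 19456 / 5897.6 = 3.299

Compression ratio = 3.299


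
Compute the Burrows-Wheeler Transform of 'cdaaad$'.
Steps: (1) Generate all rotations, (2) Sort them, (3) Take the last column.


Rotations (sorted):
  0: $cdaaad -> last char: d
  1: aaad$cd -> last char: d
  2: aad$cda -> last char: a
  3: ad$cdaa -> last char: a
  4: cdaaad$ -> last char: $
  5: d$cdaaa -> last char: a
  6: daaad$c -> last char: c


BWT = ddaa$ac


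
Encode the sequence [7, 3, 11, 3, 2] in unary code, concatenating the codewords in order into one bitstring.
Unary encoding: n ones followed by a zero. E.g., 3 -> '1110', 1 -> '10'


Encode each number as n ones followed by a terminating 0:
  7 -> 11111110 (8 bits)
  3 -> 1110 (4 bits)
  11 -> 111111111110 (12 bits)
  3 -> 1110 (4 bits)
  2 -> 110 (3 bits)
Total length = 8 + 4 + 12 + 4 + 3 = 31 bits.

Unary([7, 3, 11, 3, 2]) = 1111111011101111111111101110110 (31 bits)


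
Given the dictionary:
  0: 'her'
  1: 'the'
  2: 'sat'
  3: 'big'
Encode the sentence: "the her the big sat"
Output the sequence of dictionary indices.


Look up each word in the dictionary:
  'the' -> 1
  'her' -> 0
  'the' -> 1
  'big' -> 3
  'sat' -> 2

Encoded: [1, 0, 1, 3, 2]


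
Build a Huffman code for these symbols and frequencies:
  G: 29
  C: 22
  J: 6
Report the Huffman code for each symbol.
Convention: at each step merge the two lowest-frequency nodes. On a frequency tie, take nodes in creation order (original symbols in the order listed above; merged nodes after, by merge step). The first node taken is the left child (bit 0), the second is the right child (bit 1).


Huffman tree construction:
Step 1: Merge J(6) + C(22) = 28
Step 2: Merge (J+C)(28) + G(29) = 57
Read each symbol's code off the tree from the root (left child = 0, right child = 1).

Codes:
  G: 1 (length 1)
  C: 01 (length 2)
  J: 00 (length 2)
Average code length: 85/57 = 1.4912 bits/symbol


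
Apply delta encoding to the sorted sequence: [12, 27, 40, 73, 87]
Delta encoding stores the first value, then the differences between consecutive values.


First value: 12
Deltas:
  27 - 12 = 15
  40 - 27 = 13
  73 - 40 = 33
  87 - 73 = 14


Delta encoded: [12, 15, 13, 33, 14]


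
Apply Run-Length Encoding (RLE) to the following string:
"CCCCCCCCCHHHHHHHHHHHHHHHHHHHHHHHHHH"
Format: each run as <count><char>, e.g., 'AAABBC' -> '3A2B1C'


Scanning runs left to right:
  i=0: run of 'C' x 9 -> '9C'
  i=9: run of 'H' x 26 -> '26H'

RLE = 9C26H


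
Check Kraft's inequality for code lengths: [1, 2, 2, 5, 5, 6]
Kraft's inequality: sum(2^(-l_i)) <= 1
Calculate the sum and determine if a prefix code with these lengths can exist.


Sum = 2^(-1) + 2^(-2) + 2^(-2) + 2^(-5) + 2^(-5) + 2^(-6)
    = 0.5 + 0.25 + 0.25 + 0.03125 + 0.03125 + 0.015625
    = 69/64 = 1.078125
Since 1.078125 > 1, Kraft's inequality is NOT satisfied.
A prefix code with these lengths CANNOT exist.

Kraft sum = 1.078125. Not satisfied.


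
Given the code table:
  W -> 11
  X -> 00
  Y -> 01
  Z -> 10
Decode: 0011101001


Decoding:
00 -> X
11 -> W
10 -> Z
10 -> Z
01 -> Y


Result: XWZZY


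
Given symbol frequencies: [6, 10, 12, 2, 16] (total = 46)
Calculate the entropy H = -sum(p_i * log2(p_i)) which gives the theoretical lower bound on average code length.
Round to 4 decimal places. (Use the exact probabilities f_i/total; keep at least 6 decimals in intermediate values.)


Per-symbol terms -p_i * log2(p_i) with p_i = f_i/46:
  p = 6/46 = 0.130435: log2(p) = -2.938599, -p*log2(p) = 0.383296
  p = 10/46 = 0.217391: log2(p) = -2.201634, -p*log2(p) = 0.478616
  p = 12/46 = 0.260870: log2(p) = -1.938599, -p*log2(p) = 0.505722
  p = 2/46 = 0.043478: log2(p) = -4.523562, -p*log2(p) = 0.196677
  p = 16/46 = 0.347826: log2(p) = -1.523562, -p*log2(p) = 0.529935
H = 0.383296 + 0.478616 + 0.505722 + 0.196677 + 0.529935 = 2.094246

H = 2.0942 bits/symbol


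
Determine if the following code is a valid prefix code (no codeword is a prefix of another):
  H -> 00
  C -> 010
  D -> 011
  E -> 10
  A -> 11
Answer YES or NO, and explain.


Checking each pair (does one codeword prefix another?):
  H='00' vs C='010': no prefix
  H='00' vs D='011': no prefix
  H='00' vs E='10': no prefix
  H='00' vs A='11': no prefix
  C='010' vs H='00': no prefix
  C='010' vs D='011': no prefix
  C='010' vs E='10': no prefix
  C='010' vs A='11': no prefix
  D='011' vs H='00': no prefix
  D='011' vs C='010': no prefix
  D='011' vs E='10': no prefix
  D='011' vs A='11': no prefix
  E='10' vs H='00': no prefix
  E='10' vs C='010': no prefix
  E='10' vs D='011': no prefix
  E='10' vs A='11': no prefix
  A='11' vs H='00': no prefix
  A='11' vs C='010': no prefix
  A='11' vs D='011': no prefix
  A='11' vs E='10': no prefix
No violation found over all pairs.

YES -- this is a valid prefix code. No codeword is a prefix of any other codeword.


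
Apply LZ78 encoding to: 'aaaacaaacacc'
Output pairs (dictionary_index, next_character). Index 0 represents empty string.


LZ78 encoding steps:
Dictionary: {0: ''}
Step 1: w='' (idx 0), next='a' -> output (0, 'a'), add 'a' as idx 1
Step 2: w='a' (idx 1), next='a' -> output (1, 'a'), add 'aa' as idx 2
Step 3: w='a' (idx 1), next='c' -> output (1, 'c'), add 'ac' as idx 3
Step 4: w='aa' (idx 2), next='a' -> output (2, 'a'), add 'aaa' as idx 4
Step 5: w='' (idx 0), next='c' -> output (0, 'c'), add 'c' as idx 5
Step 6: w='ac' (idx 3), next='c' -> output (3, 'c'), add 'acc' as idx 6


Encoded: [(0, 'a'), (1, 'a'), (1, 'c'), (2, 'a'), (0, 'c'), (3, 'c')]


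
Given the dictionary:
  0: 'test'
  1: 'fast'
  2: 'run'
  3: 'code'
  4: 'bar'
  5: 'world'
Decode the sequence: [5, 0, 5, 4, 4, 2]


Look up each index in the dictionary:
  5 -> 'world'
  0 -> 'test'
  5 -> 'world'
  4 -> 'bar'
  4 -> 'bar'
  2 -> 'run'

Decoded: "world test world bar bar run"


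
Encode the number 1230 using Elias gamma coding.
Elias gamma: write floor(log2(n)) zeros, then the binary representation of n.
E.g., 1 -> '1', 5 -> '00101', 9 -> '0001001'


num_bits = floor(log2(1230)) + 1 = 11
leading_zeros = num_bits - 1 = 10
binary(1230) = 10011001110

Elias gamma(1230) = '0000000000' + '10011001110' = 000000000010011001110 (21 bits)


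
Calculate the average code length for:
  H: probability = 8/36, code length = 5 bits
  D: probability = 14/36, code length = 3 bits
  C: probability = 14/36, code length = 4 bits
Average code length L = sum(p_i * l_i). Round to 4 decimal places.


Weighted contributions p_i * l_i:
  H: (8/36) * 5 = 40/36
  D: (14/36) * 3 = 42/36
  C: (14/36) * 4 = 56/36
Sum = (40 + 42 + 56)/36 = 138/36

L = 138/36 = 3.8333 bits/symbol


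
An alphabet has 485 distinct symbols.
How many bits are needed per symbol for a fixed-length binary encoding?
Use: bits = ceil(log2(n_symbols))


log2(485) = 8.9218
Bracket: 2^8 = 256 < 485 <= 2^9 = 512
So ceil(log2(485)) = 9

bits = ceil(log2(485)) = ceil(8.9218) = 9 bits


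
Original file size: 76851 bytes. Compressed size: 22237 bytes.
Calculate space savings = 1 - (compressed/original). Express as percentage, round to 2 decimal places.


ratio = compressed/original = 22237/76851 = 0.289352
savings = 1 - ratio = 1 - 0.289352 = 0.710648
as a percentage: 0.710648 * 100 = 71.06%

Space savings = 1 - 22237/76851 = 71.06%


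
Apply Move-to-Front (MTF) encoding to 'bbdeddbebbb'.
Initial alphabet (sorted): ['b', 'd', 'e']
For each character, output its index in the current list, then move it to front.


MTF encoding:
'b': index 0 in ['b', 'd', 'e'] -> ['b', 'd', 'e']
'b': index 0 in ['b', 'd', 'e'] -> ['b', 'd', 'e']
'd': index 1 in ['b', 'd', 'e'] -> ['d', 'b', 'e']
'e': index 2 in ['d', 'b', 'e'] -> ['e', 'd', 'b']
'd': index 1 in ['e', 'd', 'b'] -> ['d', 'e', 'b']
'd': index 0 in ['d', 'e', 'b'] -> ['d', 'e', 'b']
'b': index 2 in ['d', 'e', 'b'] -> ['b', 'd', 'e']
'e': index 2 in ['b', 'd', 'e'] -> ['e', 'b', 'd']
'b': index 1 in ['e', 'b', 'd'] -> ['b', 'e', 'd']
'b': index 0 in ['b', 'e', 'd'] -> ['b', 'e', 'd']
'b': index 0 in ['b', 'e', 'd'] -> ['b', 'e', 'd']


Output: [0, 0, 1, 2, 1, 0, 2, 2, 1, 0, 0]


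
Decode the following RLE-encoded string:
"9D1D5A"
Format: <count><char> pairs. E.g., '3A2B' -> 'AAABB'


Expanding each <count><char> pair:
  9D -> 'DDDDDDDDD'
  1D -> 'D'
  5A -> 'AAAAA'

Decoded = DDDDDDDDDDAAAAA


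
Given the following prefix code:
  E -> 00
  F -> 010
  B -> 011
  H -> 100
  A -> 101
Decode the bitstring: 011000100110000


Decoding step by step:
Bits 011 -> B
Bits 00 -> E
Bits 010 -> F
Bits 011 -> B
Bits 00 -> E
Bits 00 -> E


Decoded message: BEFBEE


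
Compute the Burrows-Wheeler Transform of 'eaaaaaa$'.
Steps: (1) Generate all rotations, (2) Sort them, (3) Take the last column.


Rotations (sorted):
  0: $eaaaaaa -> last char: a
  1: a$eaaaaa -> last char: a
  2: aa$eaaaa -> last char: a
  3: aaa$eaaa -> last char: a
  4: aaaa$eaa -> last char: a
  5: aaaaa$ea -> last char: a
  6: aaaaaa$e -> last char: e
  7: eaaaaaa$ -> last char: $


BWT = aaaaaae$


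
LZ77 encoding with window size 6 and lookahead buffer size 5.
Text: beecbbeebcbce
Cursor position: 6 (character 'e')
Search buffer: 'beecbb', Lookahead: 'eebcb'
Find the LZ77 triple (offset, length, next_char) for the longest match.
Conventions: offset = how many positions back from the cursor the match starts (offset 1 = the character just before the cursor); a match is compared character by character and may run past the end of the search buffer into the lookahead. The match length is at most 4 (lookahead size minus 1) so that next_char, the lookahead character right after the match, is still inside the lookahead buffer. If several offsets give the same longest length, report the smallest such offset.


Try each offset into the search buffer:
  offset=1 (pos 5, char 'b'): match length 0
  offset=2 (pos 4, char 'b'): match length 0
  offset=3 (pos 3, char 'c'): match length 0
  offset=4 (pos 2, char 'e'): match length 1
  offset=5 (pos 1, char 'e'): match length 2
  offset=6 (pos 0, char 'b'): match length 0
Longest match has length 2 at offset 5.
next_char = character at position 6 + 2 = 8 -> 'b'

Best match: offset=5, length=2 (matching 'ee' starting at position 1)
LZ77 triple: (5, 2, 'b')


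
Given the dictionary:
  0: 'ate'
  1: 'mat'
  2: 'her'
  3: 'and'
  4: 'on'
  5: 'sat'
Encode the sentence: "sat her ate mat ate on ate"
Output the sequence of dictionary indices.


Look up each word in the dictionary:
  'sat' -> 5
  'her' -> 2
  'ate' -> 0
  'mat' -> 1
  'ate' -> 0
  'on' -> 4
  'ate' -> 0

Encoded: [5, 2, 0, 1, 0, 4, 0]


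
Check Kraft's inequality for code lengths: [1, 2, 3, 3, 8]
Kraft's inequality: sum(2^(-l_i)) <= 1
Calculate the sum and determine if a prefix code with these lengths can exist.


Sum = 2^(-1) + 2^(-2) + 2^(-3) + 2^(-3) + 2^(-8)
    = 0.5 + 0.25 + 0.125 + 0.125 + 0.00390625
    = 257/256 = 1.00390625
Since 1.00390625 > 1, Kraft's inequality is NOT satisfied.
A prefix code with these lengths CANNOT exist.

Kraft sum = 1.00390625. Not satisfied.


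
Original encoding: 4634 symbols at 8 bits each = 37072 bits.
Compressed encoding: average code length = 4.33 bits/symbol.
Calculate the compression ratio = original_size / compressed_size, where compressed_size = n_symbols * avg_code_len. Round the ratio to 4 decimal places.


original_size = n_symbols * orig_bits = 4634 * 8 = 37072 bits
compressed_size = n_symbols * avg_code_len = 4634 * 4.33 = 20065.22 bits
ratio = original_size / compressed_size = 37072 / 20065.22 = 1.8476

Compression ratio = 1.8476


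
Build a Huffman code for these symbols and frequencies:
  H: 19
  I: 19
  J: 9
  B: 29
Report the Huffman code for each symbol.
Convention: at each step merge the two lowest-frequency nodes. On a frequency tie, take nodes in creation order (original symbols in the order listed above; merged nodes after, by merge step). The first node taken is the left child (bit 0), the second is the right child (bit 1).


Huffman tree construction:
Step 1: Merge J(9) + H(19) = 28
Step 2: Merge I(19) + (J+H)(28) = 47
Step 3: Merge B(29) + (I+(J+H))(47) = 76
Read each symbol's code off the tree from the root (left child = 0, right child = 1).

Codes:
  H: 111 (length 3)
  I: 10 (length 2)
  J: 110 (length 3)
  B: 0 (length 1)
Average code length: 151/76 = 1.9868 bits/symbol


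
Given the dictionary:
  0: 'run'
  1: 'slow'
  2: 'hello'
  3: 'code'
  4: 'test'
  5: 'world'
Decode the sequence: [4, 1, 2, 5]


Look up each index in the dictionary:
  4 -> 'test'
  1 -> 'slow'
  2 -> 'hello'
  5 -> 'world'

Decoded: "test slow hello world"


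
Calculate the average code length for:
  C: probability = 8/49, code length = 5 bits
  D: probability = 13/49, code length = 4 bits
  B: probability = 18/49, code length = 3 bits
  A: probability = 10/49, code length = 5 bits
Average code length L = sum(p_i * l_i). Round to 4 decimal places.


Weighted contributions p_i * l_i:
  C: (8/49) * 5 = 40/49
  D: (13/49) * 4 = 52/49
  B: (18/49) * 3 = 54/49
  A: (10/49) * 5 = 50/49
Sum = (40 + 52 + 54 + 50)/49 = 196/49

L = 196/49 = 4.0000 bits/symbol


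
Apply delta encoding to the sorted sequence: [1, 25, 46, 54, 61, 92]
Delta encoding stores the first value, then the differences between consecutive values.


First value: 1
Deltas:
  25 - 1 = 24
  46 - 25 = 21
  54 - 46 = 8
  61 - 54 = 7
  92 - 61 = 31


Delta encoded: [1, 24, 21, 8, 7, 31]


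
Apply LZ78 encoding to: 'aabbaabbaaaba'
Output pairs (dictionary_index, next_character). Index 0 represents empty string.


LZ78 encoding steps:
Dictionary: {0: ''}
Step 1: w='' (idx 0), next='a' -> output (0, 'a'), add 'a' as idx 1
Step 2: w='a' (idx 1), next='b' -> output (1, 'b'), add 'ab' as idx 2
Step 3: w='' (idx 0), next='b' -> output (0, 'b'), add 'b' as idx 3
Step 4: w='a' (idx 1), next='a' -> output (1, 'a'), add 'aa' as idx 4
Step 5: w='b' (idx 3), next='b' -> output (3, 'b'), add 'bb' as idx 5
Step 6: w='aa' (idx 4), next='a' -> output (4, 'a'), add 'aaa' as idx 6
Step 7: w='b' (idx 3), next='a' -> output (3, 'a'), add 'ba' as idx 7


Encoded: [(0, 'a'), (1, 'b'), (0, 'b'), (1, 'a'), (3, 'b'), (4, 'a'), (3, 'a')]


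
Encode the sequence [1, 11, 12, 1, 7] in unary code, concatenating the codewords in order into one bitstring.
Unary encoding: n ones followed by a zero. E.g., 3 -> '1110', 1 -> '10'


Encode each number as n ones followed by a terminating 0:
  1 -> 10 (2 bits)
  11 -> 111111111110 (12 bits)
  12 -> 1111111111110 (13 bits)
  1 -> 10 (2 bits)
  7 -> 11111110 (8 bits)
Total length = 2 + 12 + 13 + 2 + 8 = 37 bits.

Unary([1, 11, 12, 1, 7]) = 1011111111111011111111111101011111110 (37 bits)


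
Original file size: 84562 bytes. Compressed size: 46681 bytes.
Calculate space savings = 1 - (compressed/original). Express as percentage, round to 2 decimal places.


ratio = compressed/original = 46681/84562 = 0.552033
savings = 1 - ratio = 1 - 0.552033 = 0.447967
as a percentage: 0.447967 * 100 = 44.8%

Space savings = 1 - 46681/84562 = 44.8%


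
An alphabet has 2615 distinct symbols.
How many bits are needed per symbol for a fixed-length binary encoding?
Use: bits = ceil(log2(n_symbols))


log2(2615) = 11.3526
Bracket: 2^11 = 2048 < 2615 <= 2^12 = 4096
So ceil(log2(2615)) = 12

bits = ceil(log2(2615)) = ceil(11.3526) = 12 bits


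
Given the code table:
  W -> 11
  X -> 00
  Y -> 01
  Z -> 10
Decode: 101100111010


Decoding:
10 -> Z
11 -> W
00 -> X
11 -> W
10 -> Z
10 -> Z


Result: ZWXWZZ


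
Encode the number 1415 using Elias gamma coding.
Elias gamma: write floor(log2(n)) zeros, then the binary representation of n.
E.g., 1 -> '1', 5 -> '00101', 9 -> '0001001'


num_bits = floor(log2(1415)) + 1 = 11
leading_zeros = num_bits - 1 = 10
binary(1415) = 10110000111

Elias gamma(1415) = '0000000000' + '10110000111' = 000000000010110000111 (21 bits)


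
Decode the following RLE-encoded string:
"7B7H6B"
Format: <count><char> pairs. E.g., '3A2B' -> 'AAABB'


Expanding each <count><char> pair:
  7B -> 'BBBBBBB'
  7H -> 'HHHHHHH'
  6B -> 'BBBBBB'

Decoded = BBBBBBBHHHHHHHBBBBBB


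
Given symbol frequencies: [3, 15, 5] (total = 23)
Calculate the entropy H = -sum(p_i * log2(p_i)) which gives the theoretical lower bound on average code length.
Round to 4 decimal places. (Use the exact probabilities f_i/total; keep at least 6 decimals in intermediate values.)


Per-symbol terms -p_i * log2(p_i) with p_i = f_i/23:
  p = 3/23 = 0.130435: log2(p) = -2.938599, -p*log2(p) = 0.383296
  p = 15/23 = 0.652174: log2(p) = -0.616671, -p*log2(p) = 0.402177
  p = 5/23 = 0.217391: log2(p) = -2.201634, -p*log2(p) = 0.478616
H = 0.383296 + 0.402177 + 0.478616 = 1.264089

H = 1.2641 bits/symbol


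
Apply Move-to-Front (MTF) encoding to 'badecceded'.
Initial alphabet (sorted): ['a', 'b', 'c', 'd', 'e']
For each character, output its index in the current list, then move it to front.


MTF encoding:
'b': index 1 in ['a', 'b', 'c', 'd', 'e'] -> ['b', 'a', 'c', 'd', 'e']
'a': index 1 in ['b', 'a', 'c', 'd', 'e'] -> ['a', 'b', 'c', 'd', 'e']
'd': index 3 in ['a', 'b', 'c', 'd', 'e'] -> ['d', 'a', 'b', 'c', 'e']
'e': index 4 in ['d', 'a', 'b', 'c', 'e'] -> ['e', 'd', 'a', 'b', 'c']
'c': index 4 in ['e', 'd', 'a', 'b', 'c'] -> ['c', 'e', 'd', 'a', 'b']
'c': index 0 in ['c', 'e', 'd', 'a', 'b'] -> ['c', 'e', 'd', 'a', 'b']
'e': index 1 in ['c', 'e', 'd', 'a', 'b'] -> ['e', 'c', 'd', 'a', 'b']
'd': index 2 in ['e', 'c', 'd', 'a', 'b'] -> ['d', 'e', 'c', 'a', 'b']
'e': index 1 in ['d', 'e', 'c', 'a', 'b'] -> ['e', 'd', 'c', 'a', 'b']
'd': index 1 in ['e', 'd', 'c', 'a', 'b'] -> ['d', 'e', 'c', 'a', 'b']


Output: [1, 1, 3, 4, 4, 0, 1, 2, 1, 1]
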